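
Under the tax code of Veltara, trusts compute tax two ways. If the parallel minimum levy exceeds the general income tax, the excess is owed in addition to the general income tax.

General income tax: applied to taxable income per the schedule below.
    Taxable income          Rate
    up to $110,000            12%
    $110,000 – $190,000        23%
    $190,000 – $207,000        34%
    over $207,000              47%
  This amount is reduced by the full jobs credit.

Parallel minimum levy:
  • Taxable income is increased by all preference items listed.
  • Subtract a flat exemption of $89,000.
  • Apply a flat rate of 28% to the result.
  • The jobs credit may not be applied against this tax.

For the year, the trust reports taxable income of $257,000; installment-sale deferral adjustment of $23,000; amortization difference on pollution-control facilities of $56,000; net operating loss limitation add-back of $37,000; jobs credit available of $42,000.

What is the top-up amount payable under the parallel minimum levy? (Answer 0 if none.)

General income tax:
  $110,000 × 12% = $13,200
  $80,000 × 23% = $18,400
  $17,000 × 34% = $5,780
  $50,000 × 47% = $23,500
  → $60,880
  Less jobs credit $42,000 → $18,880

Parallel minimum levy:
  Adjusted income: $257,000 + $23,000 + $56,000 + $37,000 = $373,000
  Less exemption $89,000 → base $284,000
  $284,000 × 28% = $79,520

Excess of parallel minimum levy over general income tax: $79,520 − $18,880 = $60,640.

$60,640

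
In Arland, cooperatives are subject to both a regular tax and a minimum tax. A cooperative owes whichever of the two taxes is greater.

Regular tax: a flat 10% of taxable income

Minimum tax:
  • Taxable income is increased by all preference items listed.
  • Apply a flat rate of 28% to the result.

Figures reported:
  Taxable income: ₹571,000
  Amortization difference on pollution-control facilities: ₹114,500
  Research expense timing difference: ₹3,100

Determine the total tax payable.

₹192,808

Regular tax:
  ₹571,000 × 10% = ₹57,100

Minimum tax:
  Adjusted income: ₹571,000 + ₹114,500 + ₹3,100 = ₹688,600
  ₹688,600 × 28% = ₹192,808

₹192,808 > ₹57,100, so the minimum tax is the binding amount.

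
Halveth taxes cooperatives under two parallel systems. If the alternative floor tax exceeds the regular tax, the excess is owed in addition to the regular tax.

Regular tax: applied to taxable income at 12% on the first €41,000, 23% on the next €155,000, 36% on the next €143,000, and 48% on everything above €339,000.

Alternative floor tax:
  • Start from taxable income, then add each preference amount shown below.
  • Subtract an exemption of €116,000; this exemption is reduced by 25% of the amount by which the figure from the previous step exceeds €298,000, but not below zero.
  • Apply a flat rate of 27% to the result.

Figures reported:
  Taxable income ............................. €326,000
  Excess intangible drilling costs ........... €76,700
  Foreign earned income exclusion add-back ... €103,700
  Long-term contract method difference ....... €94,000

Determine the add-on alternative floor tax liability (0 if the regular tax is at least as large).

€63,830

Alternative floor tax:
  Adjusted income: €326,000 + €76,700 + €103,700 + €94,000 = €600,400
  Exemption: €116,000 − 25% × (€600,400 − €298,000) = €116,000 − €75,600 = €40,400
  Base: €600,400 − €40,400 = €560,000
  €560,000 × 27% = €151,200

Regular tax:
  €41,000 × 12% = €4,920
  €155,000 × 23% = €35,650
  €130,000 × 36% = €46,800
  → €87,370

Excess of alternative floor tax over regular tax: €151,200 − €87,370 = €63,830.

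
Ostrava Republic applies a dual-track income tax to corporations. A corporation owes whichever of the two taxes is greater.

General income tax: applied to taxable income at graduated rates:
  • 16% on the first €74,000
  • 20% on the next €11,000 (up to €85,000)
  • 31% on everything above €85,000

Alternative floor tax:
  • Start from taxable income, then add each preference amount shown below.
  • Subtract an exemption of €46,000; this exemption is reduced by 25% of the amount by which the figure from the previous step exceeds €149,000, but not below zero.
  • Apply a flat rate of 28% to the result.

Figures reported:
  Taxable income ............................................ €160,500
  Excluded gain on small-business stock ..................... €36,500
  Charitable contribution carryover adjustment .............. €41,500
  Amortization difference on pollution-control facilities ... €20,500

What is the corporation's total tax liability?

General income tax:
  €74,000 × 16% = €11,840
  €11,000 × 20% = €2,200
  €75,500 × 31% = €23,405
  → €37,445

Alternative floor tax:
  Adjusted income: €160,500 + €36,500 + €41,500 + €20,500 = €259,000
  Exemption: €46,000 − 25% × (€259,000 − €149,000) = €46,000 − €27,500 = €18,500
  Base: €259,000 − €18,500 = €240,500
  €240,500 × 28% = €67,340

€67,340 > €37,445, so the alternative floor tax is the binding amount.

€67,340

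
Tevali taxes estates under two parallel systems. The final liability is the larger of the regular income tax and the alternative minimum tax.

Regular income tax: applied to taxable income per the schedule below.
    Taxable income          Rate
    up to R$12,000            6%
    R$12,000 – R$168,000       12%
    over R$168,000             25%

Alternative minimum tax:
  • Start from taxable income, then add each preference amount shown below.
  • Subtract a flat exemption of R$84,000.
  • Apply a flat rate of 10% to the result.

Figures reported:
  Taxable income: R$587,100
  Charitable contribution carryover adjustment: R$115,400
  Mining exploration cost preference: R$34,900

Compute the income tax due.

Alternative minimum tax:
  Adjusted income: R$587,100 + R$115,400 + R$34,900 = R$737,400
  Less exemption R$84,000 → base R$653,400
  R$653,400 × 10% = R$65,340

Regular income tax:
  R$12,000 × 6% = R$720
  R$156,000 × 12% = R$18,720
  R$419,100 × 25% = R$104,775
  → R$124,215

R$124,215 > R$65,340, so the regular income tax governs.

R$124,215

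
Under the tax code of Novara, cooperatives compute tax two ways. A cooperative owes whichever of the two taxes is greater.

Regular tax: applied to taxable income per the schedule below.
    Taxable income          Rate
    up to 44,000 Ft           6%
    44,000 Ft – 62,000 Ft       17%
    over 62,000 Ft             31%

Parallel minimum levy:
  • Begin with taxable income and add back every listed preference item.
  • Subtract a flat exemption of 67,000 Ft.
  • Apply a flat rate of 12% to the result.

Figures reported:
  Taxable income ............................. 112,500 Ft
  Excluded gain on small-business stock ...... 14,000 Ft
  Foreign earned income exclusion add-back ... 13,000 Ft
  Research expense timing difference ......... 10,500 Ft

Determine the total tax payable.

Parallel minimum levy:
  Adjusted income: 112,500 Ft + 14,000 Ft + 13,000 Ft + 10,500 Ft = 150,000 Ft
  Less exemption 67,000 Ft → base 83,000 Ft
  83,000 Ft × 12% = 9,960 Ft

Regular tax:
  44,000 Ft × 6% = 2,640 Ft
  18,000 Ft × 17% = 3,060 Ft
  50,500 Ft × 31% = 15,655 Ft
  → 21,355 Ft

21,355 Ft > 9,960 Ft, so the regular tax governs.

21,355 Ft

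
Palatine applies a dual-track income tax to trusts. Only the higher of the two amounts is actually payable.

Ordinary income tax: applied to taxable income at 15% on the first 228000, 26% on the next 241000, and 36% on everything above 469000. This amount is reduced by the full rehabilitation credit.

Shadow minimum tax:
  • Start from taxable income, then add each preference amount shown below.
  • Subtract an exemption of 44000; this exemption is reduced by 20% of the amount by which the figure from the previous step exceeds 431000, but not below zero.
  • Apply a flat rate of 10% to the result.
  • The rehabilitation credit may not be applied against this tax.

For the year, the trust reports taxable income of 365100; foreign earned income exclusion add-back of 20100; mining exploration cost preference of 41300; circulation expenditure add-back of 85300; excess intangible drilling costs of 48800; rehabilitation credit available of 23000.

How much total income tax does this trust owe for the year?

54252

Shadow minimum tax:
  Adjusted income: 365100 + 20100 + 41300 + 85300 + 48800 = 560600
  Exemption: 44000 − 20% × (560600 − 431000) = 44000 − 25920 = 18080
  Base: 560600 − 18080 = 542520
  542520 × 10% = 54252

Ordinary income tax:
  228000 × 15% = 34200
  137100 × 26% = 35646
  → 69846
  Less rehabilitation credit 23000 → 46846

54252 > 46846, so the shadow minimum tax is the binding amount.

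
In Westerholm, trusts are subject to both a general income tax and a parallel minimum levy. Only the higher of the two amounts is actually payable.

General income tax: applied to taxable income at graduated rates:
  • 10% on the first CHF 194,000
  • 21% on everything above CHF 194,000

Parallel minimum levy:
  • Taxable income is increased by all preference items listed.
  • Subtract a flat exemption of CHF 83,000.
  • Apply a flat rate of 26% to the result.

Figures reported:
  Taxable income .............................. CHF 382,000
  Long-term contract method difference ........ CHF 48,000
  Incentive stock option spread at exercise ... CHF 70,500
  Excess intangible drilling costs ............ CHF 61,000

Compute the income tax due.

CHF 124,410

Parallel minimum levy:
  Adjusted income: CHF 382,000 + CHF 48,000 + CHF 70,500 + CHF 61,000 = CHF 561,500
  Less exemption CHF 83,000 → base CHF 478,500
  CHF 478,500 × 26% = CHF 124,410

General income tax:
  CHF 194,000 × 10% = CHF 19,400
  CHF 188,000 × 21% = CHF 39,480
  → CHF 58,880

CHF 124,410 > CHF 58,880, so the parallel minimum levy is the binding amount.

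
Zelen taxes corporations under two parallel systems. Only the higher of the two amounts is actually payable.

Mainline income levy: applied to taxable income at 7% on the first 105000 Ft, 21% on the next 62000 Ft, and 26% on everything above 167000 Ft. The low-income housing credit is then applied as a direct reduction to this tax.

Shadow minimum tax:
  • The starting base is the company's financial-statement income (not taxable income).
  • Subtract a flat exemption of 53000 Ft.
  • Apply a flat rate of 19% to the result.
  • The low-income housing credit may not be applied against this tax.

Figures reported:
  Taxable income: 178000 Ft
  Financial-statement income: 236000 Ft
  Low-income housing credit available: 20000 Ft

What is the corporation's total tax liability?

Shadow minimum tax:
  Base (financial-statement income): 236000 Ft
  Less exemption 53000 Ft → base 183000 Ft
  183000 Ft × 19% = 34770 Ft

Mainline income levy:
  105000 Ft × 7% = 7350 Ft
  62000 Ft × 21% = 13020 Ft
  11000 Ft × 26% = 2860 Ft
  → 23230 Ft
  Less low-income housing credit 20000 Ft → 3230 Ft

34770 Ft > 3230 Ft, so the shadow minimum tax is the binding amount.

34770 Ft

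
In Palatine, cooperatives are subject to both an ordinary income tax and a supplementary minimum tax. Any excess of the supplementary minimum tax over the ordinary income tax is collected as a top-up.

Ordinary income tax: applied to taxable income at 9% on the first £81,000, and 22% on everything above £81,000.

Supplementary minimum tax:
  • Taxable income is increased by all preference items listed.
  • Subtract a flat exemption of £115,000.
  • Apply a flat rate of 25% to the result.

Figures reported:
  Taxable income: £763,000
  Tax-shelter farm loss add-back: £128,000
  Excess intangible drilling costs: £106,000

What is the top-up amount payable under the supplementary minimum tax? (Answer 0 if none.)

Ordinary income tax:
  £81,000 × 9% = £7,290
  £682,000 × 22% = £150,040
  → £157,330

Supplementary minimum tax:
  Adjusted income: £763,000 + £128,000 + £106,000 = £997,000
  Less exemption £115,000 → base £882,000
  £882,000 × 25% = £220,500

Excess of supplementary minimum tax over ordinary income tax: £220,500 − £157,330 = £63,170.

£63,170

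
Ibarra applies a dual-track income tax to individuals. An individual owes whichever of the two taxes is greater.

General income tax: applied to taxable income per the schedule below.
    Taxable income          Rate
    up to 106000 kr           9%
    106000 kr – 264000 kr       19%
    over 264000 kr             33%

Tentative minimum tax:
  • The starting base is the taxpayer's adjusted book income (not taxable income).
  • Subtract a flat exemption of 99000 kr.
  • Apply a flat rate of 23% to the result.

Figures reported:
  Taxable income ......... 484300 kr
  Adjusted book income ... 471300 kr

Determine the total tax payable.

112259 kr

General income tax:
  106000 kr × 9% = 9540 kr
  158000 kr × 19% = 30020 kr
  220300 kr × 33% = 72699 kr
  → 112259 kr

Tentative minimum tax:
  Base (adjusted book income): 471300 kr
  Less exemption 99000 kr → base 372300 kr
  372300 kr × 23% = 85629 kr

112259 kr > 85629 kr, so the general income tax governs.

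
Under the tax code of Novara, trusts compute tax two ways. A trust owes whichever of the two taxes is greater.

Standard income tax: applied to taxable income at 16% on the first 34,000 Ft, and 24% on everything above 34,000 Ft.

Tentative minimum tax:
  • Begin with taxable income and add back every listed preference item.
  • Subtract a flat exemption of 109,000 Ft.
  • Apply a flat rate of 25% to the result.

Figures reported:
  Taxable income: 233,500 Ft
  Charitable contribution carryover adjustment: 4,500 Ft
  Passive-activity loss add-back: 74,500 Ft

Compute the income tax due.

53,320 Ft

Standard income tax:
  34,000 Ft × 16% = 5,440 Ft
  199,500 Ft × 24% = 47,880 Ft
  → 53,320 Ft

Tentative minimum tax:
  Adjusted income: 233,500 Ft + 4,500 Ft + 74,500 Ft = 312,500 Ft
  Less exemption 109,000 Ft → base 203,500 Ft
  203,500 Ft × 25% = 50,875 Ft

53,320 Ft > 50,875 Ft, so the standard income tax governs.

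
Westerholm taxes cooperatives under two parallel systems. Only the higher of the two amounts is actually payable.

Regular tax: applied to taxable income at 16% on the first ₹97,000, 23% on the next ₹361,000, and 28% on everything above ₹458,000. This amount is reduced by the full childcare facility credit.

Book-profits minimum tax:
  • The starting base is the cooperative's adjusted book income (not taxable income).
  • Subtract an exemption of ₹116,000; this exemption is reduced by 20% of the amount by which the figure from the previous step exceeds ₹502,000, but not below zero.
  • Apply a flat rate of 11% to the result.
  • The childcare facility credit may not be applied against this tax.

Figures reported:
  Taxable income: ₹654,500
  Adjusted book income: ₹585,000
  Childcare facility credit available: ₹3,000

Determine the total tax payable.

₹150,570

Book-profits minimum tax:
  Base (adjusted book income): ₹585,000
  Exemption: ₹116,000 − 20% × (₹585,000 − ₹502,000) = ₹116,000 − ₹16,600 = ₹99,400
  Base: ₹585,000 − ₹99,400 = ₹485,600
  ₹485,600 × 11% = ₹53,416

Regular tax:
  ₹97,000 × 16% = ₹15,520
  ₹361,000 × 23% = ₹83,030
  ₹196,500 × 28% = ₹55,020
  → ₹153,570
  Less childcare facility credit ₹3,000 → ₹150,570

₹150,570 > ₹53,416, so the regular tax governs.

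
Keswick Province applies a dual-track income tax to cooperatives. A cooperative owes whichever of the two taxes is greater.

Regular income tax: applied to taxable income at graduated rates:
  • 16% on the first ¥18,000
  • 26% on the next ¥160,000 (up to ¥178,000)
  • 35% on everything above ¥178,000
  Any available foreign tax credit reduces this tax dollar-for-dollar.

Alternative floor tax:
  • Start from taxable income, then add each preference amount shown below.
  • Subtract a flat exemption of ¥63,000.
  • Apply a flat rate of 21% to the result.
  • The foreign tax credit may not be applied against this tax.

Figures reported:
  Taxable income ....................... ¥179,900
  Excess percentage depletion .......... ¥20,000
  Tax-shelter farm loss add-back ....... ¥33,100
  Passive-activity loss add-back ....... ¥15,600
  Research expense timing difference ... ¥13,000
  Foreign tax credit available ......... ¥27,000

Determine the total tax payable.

Regular income tax:
  ¥18,000 × 16% = ¥2,880
  ¥160,000 × 26% = ¥41,600
  ¥1,900 × 35% = ¥665
  → ¥45,145
  Less foreign tax credit ¥27,000 → ¥18,145

Alternative floor tax:
  Adjusted income: ¥179,900 + ¥20,000 + ¥33,100 + ¥15,600 + ¥13,000 = ¥261,600
  Less exemption ¥63,000 → base ¥198,600
  ¥198,600 × 21% = ¥41,706

¥41,706 > ¥18,145, so the alternative floor tax is the binding amount.

¥41,706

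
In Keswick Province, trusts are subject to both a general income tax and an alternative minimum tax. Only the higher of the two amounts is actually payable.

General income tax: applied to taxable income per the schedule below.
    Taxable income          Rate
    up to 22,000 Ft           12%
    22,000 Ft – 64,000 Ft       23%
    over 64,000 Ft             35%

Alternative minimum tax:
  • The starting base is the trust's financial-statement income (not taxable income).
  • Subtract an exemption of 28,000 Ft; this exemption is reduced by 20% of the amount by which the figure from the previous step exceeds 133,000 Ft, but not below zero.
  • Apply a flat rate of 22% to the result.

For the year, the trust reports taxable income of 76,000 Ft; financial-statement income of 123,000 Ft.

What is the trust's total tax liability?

General income tax:
  22,000 Ft × 12% = 2,640 Ft
  42,000 Ft × 23% = 9,660 Ft
  12,000 Ft × 35% = 4,200 Ft
  → 16,500 Ft

Alternative minimum tax:
  Base (financial-statement income): 123,000 Ft
  Exemption: 123,000 Ft ≤ 133,000 Ft, so full 28,000 Ft applies
  Base: 123,000 Ft − 28,000 Ft = 95,000 Ft
  95,000 Ft × 22% = 20,900 Ft

20,900 Ft > 16,500 Ft, so the alternative minimum tax is the binding amount.

20,900 Ft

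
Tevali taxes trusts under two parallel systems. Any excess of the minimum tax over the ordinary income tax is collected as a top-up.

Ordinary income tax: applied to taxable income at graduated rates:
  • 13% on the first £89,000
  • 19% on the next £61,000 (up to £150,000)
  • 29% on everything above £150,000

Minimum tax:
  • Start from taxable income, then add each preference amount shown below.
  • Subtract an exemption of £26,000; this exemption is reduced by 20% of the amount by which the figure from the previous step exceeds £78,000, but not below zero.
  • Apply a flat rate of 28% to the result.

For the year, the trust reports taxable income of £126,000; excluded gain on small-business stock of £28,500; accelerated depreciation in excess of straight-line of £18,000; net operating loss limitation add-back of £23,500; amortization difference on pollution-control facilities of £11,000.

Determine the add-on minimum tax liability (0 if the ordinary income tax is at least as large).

Ordinary income tax:
  £89,000 × 13% = £11,570
  £37,000 × 19% = £7,030
  → £18,600

Minimum tax:
  Adjusted income: £126,000 + £28,500 + £18,000 + £23,500 + £11,000 = £207,000
  Exemption: £26,000 − 20% × (£207,000 − £78,000) = £26,000 − £25,800 = £200
  Base: £207,000 − £200 = £206,800
  £206,800 × 28% = £57,904

Excess of minimum tax over ordinary income tax: £57,904 − £18,600 = £39,304.

£39,304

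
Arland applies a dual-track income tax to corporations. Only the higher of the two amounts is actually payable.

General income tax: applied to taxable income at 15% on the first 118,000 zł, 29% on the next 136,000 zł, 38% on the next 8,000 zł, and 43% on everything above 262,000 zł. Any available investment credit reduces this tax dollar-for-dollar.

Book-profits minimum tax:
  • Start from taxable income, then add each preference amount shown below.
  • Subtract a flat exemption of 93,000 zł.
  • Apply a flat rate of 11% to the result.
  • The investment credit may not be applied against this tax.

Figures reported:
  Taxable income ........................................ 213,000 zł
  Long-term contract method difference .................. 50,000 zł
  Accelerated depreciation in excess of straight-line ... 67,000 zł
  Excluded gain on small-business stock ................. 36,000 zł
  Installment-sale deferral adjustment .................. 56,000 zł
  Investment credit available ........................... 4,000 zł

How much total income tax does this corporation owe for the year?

Book-profits minimum tax:
  Adjusted income: 213,000 zł + 50,000 zł + 67,000 zł + 36,000 zł + 56,000 zł = 422,000 zł
  Less exemption 93,000 zł → base 329,000 zł
  329,000 zł × 11% = 36,190 zł

General income tax:
  118,000 zł × 15% = 17,700 zł
  95,000 zł × 29% = 27,550 zł
  → 45,250 zł
  Less investment credit 4,000 zł → 41,250 zł

41,250 zł > 36,190 zł, so the general income tax governs.

41,250 zł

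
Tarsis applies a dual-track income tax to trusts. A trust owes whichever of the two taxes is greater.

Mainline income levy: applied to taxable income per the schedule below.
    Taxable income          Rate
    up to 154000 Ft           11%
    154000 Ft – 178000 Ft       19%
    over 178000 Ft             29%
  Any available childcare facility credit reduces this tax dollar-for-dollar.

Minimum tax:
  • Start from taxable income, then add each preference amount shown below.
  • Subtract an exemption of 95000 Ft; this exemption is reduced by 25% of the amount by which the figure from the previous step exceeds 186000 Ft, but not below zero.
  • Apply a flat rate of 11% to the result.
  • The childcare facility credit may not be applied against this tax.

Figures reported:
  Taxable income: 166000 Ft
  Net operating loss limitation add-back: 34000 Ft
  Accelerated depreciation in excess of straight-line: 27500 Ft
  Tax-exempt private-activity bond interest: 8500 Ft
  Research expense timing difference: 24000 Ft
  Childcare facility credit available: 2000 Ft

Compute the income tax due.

20185 Ft

Mainline income levy:
  154000 Ft × 11% = 16940 Ft
  12000 Ft × 19% = 2280 Ft
  → 19220 Ft
  Less childcare facility credit 2000 Ft → 17220 Ft

Minimum tax:
  Adjusted income: 166000 Ft + 34000 Ft + 27500 Ft + 8500 Ft + 24000 Ft = 260000 Ft
  Exemption: 95000 Ft − 25% × (260000 Ft − 186000 Ft) = 95000 Ft − 18500 Ft = 76500 Ft
  Base: 260000 Ft − 76500 Ft = 183500 Ft
  183500 Ft × 11% = 20185 Ft

20185 Ft > 17220 Ft, so the minimum tax is the binding amount.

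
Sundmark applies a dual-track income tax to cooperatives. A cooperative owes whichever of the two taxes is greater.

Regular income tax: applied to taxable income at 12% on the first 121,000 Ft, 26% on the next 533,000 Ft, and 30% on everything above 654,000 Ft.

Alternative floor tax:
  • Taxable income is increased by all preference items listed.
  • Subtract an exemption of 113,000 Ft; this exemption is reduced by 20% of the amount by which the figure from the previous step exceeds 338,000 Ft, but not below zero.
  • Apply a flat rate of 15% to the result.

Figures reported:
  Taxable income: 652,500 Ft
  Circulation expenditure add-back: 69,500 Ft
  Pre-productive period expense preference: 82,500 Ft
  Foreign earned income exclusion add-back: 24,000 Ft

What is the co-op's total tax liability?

152,710 Ft

Regular income tax:
  121,000 Ft × 12% = 14,520 Ft
  531,500 Ft × 26% = 138,190 Ft
  → 152,710 Ft

Alternative floor tax:
  Adjusted income: 652,500 Ft + 69,500 Ft + 82,500 Ft + 24,000 Ft = 828,500 Ft
  Exemption: 113,000 Ft − 20% × (828,500 Ft − 338,000 Ft) = 113,000 Ft − 98,100 Ft = 14,900 Ft
  Base: 828,500 Ft − 14,900 Ft = 813,600 Ft
  813,600 Ft × 15% = 122,040 Ft

152,710 Ft > 122,040 Ft, so the regular income tax governs.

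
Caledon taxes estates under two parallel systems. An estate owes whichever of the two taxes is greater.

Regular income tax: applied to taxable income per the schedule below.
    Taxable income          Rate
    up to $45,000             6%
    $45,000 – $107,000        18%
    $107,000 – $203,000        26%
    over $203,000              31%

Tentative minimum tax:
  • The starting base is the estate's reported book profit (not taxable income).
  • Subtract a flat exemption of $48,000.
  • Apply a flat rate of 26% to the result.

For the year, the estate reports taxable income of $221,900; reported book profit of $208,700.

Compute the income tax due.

Tentative minimum tax:
  Base (reported book profit): $208,700
  Less exemption $48,000 → base $160,700
  $160,700 × 26% = $41,782

Regular income tax:
  $45,000 × 6% = $2,700
  $62,000 × 18% = $11,160
  $96,000 × 26% = $24,960
  $18,900 × 31% = $5,859
  → $44,679

$44,679 > $41,782, so the regular income tax governs.

$44,679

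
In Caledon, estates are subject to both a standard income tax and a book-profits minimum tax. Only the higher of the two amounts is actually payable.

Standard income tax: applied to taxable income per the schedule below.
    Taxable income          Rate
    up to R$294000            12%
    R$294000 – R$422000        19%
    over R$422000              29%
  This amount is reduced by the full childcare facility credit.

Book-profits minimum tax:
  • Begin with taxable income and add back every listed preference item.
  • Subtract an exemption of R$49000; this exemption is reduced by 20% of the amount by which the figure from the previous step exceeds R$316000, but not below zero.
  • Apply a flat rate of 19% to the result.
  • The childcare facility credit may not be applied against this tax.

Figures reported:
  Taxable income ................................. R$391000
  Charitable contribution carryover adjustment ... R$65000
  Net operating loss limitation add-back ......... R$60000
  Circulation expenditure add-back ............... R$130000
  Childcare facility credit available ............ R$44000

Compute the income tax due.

Book-profits minimum tax:
  Adjusted income: R$391000 + R$65000 + R$60000 + R$130000 = R$646000
  Exemption: 20% × (R$646000 − R$316000) = R$66000 ≥ R$49000, so the exemption is fully phased out
  Base: R$646000 − R$0 = R$646000
  R$646000 × 19% = R$122740

Standard income tax:
  R$294000 × 12% = R$35280
  R$97000 × 19% = R$18430
  → R$53710
  Less childcare facility credit R$44000 → R$9710

R$122740 > R$9710, so the book-profits minimum tax is the binding amount.

R$122740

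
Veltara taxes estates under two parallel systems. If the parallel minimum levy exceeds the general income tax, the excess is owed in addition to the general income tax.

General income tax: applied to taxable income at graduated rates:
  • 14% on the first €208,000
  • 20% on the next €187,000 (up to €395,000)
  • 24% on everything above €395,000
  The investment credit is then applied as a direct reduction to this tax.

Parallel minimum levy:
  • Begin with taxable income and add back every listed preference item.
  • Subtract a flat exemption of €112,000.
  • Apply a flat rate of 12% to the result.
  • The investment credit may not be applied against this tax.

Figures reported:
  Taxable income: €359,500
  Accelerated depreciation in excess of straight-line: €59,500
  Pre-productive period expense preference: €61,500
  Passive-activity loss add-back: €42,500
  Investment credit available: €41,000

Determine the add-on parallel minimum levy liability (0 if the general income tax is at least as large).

€30,900

General income tax:
  €208,000 × 14% = €29,120
  €151,500 × 20% = €30,300
  → €59,420
  Less investment credit €41,000 → €18,420

Parallel minimum levy:
  Adjusted income: €359,500 + €59,500 + €61,500 + €42,500 = €523,000
  Less exemption €112,000 → base €411,000
  €411,000 × 12% = €49,320

Excess of parallel minimum levy over general income tax: €49,320 − €18,420 = €30,900.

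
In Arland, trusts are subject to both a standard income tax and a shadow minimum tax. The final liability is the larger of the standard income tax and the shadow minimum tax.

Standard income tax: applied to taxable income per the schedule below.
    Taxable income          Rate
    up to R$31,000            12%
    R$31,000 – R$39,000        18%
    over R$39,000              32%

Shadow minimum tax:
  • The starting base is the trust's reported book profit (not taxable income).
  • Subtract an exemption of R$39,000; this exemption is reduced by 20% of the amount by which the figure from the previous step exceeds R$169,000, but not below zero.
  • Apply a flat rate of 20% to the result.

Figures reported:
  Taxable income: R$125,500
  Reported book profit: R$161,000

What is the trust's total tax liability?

Standard income tax:
  R$31,000 × 12% = R$3,720
  R$8,000 × 18% = R$1,440
  R$86,500 × 32% = R$27,680
  → R$32,840

Shadow minimum tax:
  Base (reported book profit): R$161,000
  Exemption: R$161,000 ≤ R$169,000, so full R$39,000 applies
  Base: R$161,000 − R$39,000 = R$122,000
  R$122,000 × 20% = R$24,400

R$32,840 > R$24,400, so the standard income tax governs.

R$32,840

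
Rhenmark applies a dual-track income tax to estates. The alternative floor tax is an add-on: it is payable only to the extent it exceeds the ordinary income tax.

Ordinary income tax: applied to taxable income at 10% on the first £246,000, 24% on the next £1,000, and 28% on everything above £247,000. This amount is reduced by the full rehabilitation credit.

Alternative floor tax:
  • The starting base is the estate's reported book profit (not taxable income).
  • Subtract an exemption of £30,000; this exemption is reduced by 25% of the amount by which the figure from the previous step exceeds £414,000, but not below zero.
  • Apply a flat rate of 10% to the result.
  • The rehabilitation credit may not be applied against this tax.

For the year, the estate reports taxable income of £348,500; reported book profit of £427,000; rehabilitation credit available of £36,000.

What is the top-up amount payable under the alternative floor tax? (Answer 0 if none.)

Ordinary income tax:
  £246,000 × 10% = £24,600
  £1,000 × 24% = £240
  £101,500 × 28% = £28,420
  → £53,260
  Less rehabilitation credit £36,000 → £17,260

Alternative floor tax:
  Base (reported book profit): £427,000
  Exemption: £30,000 − 25% × (£427,000 − £414,000) = £30,000 − £3,250 = £26,750
  Base: £427,000 − £26,750 = £400,250
  £400,250 × 10% = £40,025

Excess of alternative floor tax over ordinary income tax: £40,025 − £17,260 = £22,765.

£22,765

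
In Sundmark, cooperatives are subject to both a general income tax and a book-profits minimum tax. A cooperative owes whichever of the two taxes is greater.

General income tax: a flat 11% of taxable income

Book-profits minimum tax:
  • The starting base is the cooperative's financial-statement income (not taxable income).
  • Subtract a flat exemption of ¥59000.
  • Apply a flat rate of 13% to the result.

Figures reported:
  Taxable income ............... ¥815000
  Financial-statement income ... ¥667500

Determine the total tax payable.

Book-profits minimum tax:
  Base (financial-statement income): ¥667500
  Less exemption ¥59000 → base ¥608500
  ¥608500 × 13% = ¥79105

General income tax:
  ¥815000 × 11% = ¥89650

¥89650 > ¥79105, so the general income tax governs.

¥89650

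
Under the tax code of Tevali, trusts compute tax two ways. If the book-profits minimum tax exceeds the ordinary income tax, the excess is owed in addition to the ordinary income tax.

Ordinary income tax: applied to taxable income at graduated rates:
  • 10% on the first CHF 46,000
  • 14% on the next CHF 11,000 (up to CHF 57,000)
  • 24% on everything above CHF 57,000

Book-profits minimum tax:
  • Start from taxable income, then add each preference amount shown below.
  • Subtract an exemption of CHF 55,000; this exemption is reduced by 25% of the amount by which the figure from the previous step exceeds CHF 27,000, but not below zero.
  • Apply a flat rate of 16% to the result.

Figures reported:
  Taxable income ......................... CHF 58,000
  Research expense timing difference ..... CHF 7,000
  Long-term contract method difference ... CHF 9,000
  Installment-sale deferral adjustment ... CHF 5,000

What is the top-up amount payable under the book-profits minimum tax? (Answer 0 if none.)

CHF 0

Book-profits minimum tax:
  Adjusted income: CHF 58,000 + CHF 7,000 + CHF 9,000 + CHF 5,000 = CHF 79,000
  Exemption: CHF 55,000 − 25% × (CHF 79,000 − CHF 27,000) = CHF 55,000 − CHF 13,000 = CHF 42,000
  Base: CHF 79,000 − CHF 42,000 = CHF 37,000
  CHF 37,000 × 16% = CHF 5,920

Ordinary income tax:
  CHF 46,000 × 10% = CHF 4,600
  CHF 11,000 × 14% = CHF 1,540
  CHF 1,000 × 24% = CHF 240
  → CHF 6,380

CHF 5,920 ≤ CHF 6,380, so no add-on is due.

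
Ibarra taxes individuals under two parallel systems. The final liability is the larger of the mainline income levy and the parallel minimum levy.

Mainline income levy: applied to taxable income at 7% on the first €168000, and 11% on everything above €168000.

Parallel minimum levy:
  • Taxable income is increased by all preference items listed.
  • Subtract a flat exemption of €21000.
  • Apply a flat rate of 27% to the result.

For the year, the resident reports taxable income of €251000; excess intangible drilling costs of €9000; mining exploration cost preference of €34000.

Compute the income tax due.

Parallel minimum levy:
  Adjusted income: €251000 + €9000 + €34000 = €294000
  Less exemption €21000 → base €273000
  €273000 × 27% = €73710

Mainline income levy:
  €168000 × 7% = €11760
  €83000 × 11% = €9130
  → €20890

€73710 > €20890, so the parallel minimum levy is the binding amount.

€73710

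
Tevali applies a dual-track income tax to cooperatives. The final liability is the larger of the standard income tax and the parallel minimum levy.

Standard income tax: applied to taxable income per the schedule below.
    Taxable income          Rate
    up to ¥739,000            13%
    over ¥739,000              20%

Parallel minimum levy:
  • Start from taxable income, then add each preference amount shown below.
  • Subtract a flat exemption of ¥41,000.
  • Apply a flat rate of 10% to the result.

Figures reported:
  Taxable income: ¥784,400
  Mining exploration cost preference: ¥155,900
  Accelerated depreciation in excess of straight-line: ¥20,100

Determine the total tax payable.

Parallel minimum levy:
  Adjusted income: ¥784,400 + ¥155,900 + ¥20,100 = ¥960,400
  Less exemption ¥41,000 → base ¥919,400
  ¥919,400 × 10% = ¥91,940

Standard income tax:
  ¥739,000 × 13% = ¥96,070
  ¥45,400 × 20% = ¥9,080
  → ¥105,150

¥105,150 > ¥91,940, so the standard income tax governs.

¥105,150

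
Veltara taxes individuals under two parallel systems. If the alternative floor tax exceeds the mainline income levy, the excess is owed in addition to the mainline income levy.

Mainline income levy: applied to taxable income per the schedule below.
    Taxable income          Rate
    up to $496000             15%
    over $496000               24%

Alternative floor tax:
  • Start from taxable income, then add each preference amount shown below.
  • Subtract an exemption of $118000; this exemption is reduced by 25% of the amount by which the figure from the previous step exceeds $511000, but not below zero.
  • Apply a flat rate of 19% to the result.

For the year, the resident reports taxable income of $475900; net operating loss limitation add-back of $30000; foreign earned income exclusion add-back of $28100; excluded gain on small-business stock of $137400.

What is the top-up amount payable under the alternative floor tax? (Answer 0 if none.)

Alternative floor tax:
  Adjusted income: $475900 + $30000 + $28100 + $137400 = $671400
  Exemption: $118000 − 25% × ($671400 − $511000) = $118000 − $40100 = $77900
  Base: $671400 − $77900 = $593500
  $593500 × 19% = $112765

Mainline income levy:
  $475900 × 15% = $71385

Excess of alternative floor tax over mainline income levy: $112765 − $71385 = $41380.

$41380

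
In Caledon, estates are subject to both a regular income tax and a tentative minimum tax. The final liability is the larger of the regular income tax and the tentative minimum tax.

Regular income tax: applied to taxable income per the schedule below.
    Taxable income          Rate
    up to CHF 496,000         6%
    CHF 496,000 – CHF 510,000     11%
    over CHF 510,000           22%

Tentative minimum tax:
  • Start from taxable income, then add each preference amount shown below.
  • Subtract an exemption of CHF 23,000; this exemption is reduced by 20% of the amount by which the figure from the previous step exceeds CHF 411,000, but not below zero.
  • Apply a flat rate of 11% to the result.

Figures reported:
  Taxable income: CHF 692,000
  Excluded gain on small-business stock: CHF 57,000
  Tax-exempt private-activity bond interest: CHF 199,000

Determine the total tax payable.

CHF 104,280

Tentative minimum tax:
  Adjusted income: CHF 692,000 + CHF 57,000 + CHF 199,000 = CHF 948,000
  Exemption: 20% × (CHF 948,000 − CHF 411,000) = CHF 107,400 ≥ CHF 23,000, so the exemption is fully phased out
  Base: CHF 948,000 − CHF 0 = CHF 948,000
  CHF 948,000 × 11% = CHF 104,280

Regular income tax:
  CHF 496,000 × 6% = CHF 29,760
  CHF 14,000 × 11% = CHF 1,540
  CHF 182,000 × 22% = CHF 40,040
  → CHF 71,340

CHF 104,280 > CHF 71,340, so the tentative minimum tax is the binding amount.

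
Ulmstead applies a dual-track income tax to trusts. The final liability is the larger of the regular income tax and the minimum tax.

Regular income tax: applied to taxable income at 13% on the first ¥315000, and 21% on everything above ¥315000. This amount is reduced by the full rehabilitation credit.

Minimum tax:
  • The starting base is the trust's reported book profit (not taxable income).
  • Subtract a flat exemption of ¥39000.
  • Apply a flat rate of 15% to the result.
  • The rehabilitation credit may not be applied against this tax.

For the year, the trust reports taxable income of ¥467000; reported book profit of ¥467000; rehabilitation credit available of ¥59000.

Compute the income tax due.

Minimum tax:
  Base (reported book profit): ¥467000
  Less exemption ¥39000 → base ¥428000
  ¥428000 × 15% = ¥64200

Regular income tax:
  ¥315000 × 13% = ¥40950
  ¥152000 × 21% = ¥31920
  → ¥72870
  Less rehabilitation credit ¥59000 → ¥13870

¥64200 > ¥13870, so the minimum tax is the binding amount.

¥64200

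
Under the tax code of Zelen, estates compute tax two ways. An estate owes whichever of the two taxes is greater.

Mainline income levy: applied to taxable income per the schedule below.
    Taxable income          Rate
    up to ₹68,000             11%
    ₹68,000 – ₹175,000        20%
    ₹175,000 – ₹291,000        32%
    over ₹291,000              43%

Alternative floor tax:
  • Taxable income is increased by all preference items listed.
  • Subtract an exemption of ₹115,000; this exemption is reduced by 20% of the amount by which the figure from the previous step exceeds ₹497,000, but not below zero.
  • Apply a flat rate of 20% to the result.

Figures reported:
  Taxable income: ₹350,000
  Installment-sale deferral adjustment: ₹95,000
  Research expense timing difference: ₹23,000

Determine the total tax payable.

Alternative floor tax:
  Adjusted income: ₹350,000 + ₹95,000 + ₹23,000 = ₹468,000
  Exemption: ₹468,000 ≤ ₹497,000, so full ₹115,000 applies
  Base: ₹468,000 − ₹115,000 = ₹353,000
  ₹353,000 × 20% = ₹70,600

Mainline income levy:
  ₹68,000 × 11% = ₹7,480
  ₹107,000 × 20% = ₹21,400
  ₹116,000 × 32% = ₹37,120
  ₹59,000 × 43% = ₹25,370
  → ₹91,370

₹91,370 > ₹70,600, so the mainline income levy governs.

₹91,370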